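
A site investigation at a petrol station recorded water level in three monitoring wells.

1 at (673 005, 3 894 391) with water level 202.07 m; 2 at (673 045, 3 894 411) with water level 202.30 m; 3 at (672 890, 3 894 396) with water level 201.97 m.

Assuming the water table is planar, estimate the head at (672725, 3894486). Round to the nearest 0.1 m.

202.6 m

Taking 1 as reference: 2−1 = (40, 20, +0.23); 3−1 = (-115, 5, -0.10).
Solve a·Δx + b·Δy = Δh: det = 40·5 − (-115)·20 = 2500.
∂h/∂x = [(+0.23)·5 − (-0.10)·20] / 2500 = +0.001260
∂h/∂y = [40·(-0.10) − (-115)·(+0.23)] / 2500 = +0.008980
h(672725, 3894486) = 202.07 + (+0.001260)·(-280) + (+0.008980)·(95) = 202.07 -0.353 +0.853 = 202.570 m.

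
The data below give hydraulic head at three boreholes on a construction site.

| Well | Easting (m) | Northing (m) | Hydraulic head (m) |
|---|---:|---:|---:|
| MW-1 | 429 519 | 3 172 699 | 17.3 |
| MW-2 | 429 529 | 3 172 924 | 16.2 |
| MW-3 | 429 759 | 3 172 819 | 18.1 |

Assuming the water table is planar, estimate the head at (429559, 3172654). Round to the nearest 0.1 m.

Taking MW-1 as reference: MW-2−MW-1 = (10, 225, -1.1); MW-3−MW-1 = (240, 120, +0.8).
Determinant of the coordinate differences = 10·120 − 240·225 = -52800.
∂h/∂x = [(-1.1)·120 − (+0.8)·225] / -52800 = +0.005909
∂h/∂y = [10·(+0.8) − 240·(-1.1)] / -52800 = -0.005152
h(429559, 3172654) = 17.3 + (+0.005909)·(40) + (-0.005152)·(-45) = 17.3 +0.236 +0.232 = 17.768 m.

17.8 m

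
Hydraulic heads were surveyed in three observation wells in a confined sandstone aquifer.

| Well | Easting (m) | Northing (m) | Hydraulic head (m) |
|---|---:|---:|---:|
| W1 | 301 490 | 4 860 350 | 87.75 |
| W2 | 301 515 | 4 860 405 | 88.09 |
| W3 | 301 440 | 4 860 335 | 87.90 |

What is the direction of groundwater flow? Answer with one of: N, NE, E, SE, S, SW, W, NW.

Taking W1 as reference: W2−W1 = (25, 55, +0.34); W3−W1 = (-50, -15, +0.15).
Determinant of the coordinate differences = 25·(-15) − (-50)·55 = 2375.
∂h/∂x = [(+0.34)·(-15) − (+0.15)·55] / 2375 = -0.005621
∂h/∂y = [25·(+0.15) − (-50)·(+0.34)] / 2375 = +0.008737
Flow = −∇h = (+0.005621 east, -0.008737 north), which points southeast.

SE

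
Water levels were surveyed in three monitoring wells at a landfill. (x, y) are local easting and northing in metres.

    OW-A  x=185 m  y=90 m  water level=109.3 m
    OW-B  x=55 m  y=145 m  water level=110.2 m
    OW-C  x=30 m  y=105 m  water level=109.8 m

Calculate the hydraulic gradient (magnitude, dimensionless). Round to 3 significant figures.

0.0115

Taking OW-A as reference: OW-B−OW-A = (-130, 55, +0.9); OW-C−OW-A = (-155, 15, +0.5).
Determinant of the coordinate differences = (-130)·15 − (-155)·55 = 6575.
∂h/∂x = [(+0.9)·15 − (+0.5)·55] / 6575 = -0.002129
∂h/∂y = [(-130)·(+0.5) − (-155)·(+0.9)] / 6575 = +0.01133
|∇h| = √(-0.002129² + 0.01133²) = 0.01153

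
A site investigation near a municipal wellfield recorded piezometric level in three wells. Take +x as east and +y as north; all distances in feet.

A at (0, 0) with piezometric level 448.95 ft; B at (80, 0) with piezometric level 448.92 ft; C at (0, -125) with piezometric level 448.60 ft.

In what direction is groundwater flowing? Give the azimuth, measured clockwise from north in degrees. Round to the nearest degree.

172°

∂h/∂x = (448.92 − 448.95) / (80 − 0) = -0.0003750
∂h/∂y = (448.60 − 448.95) / (-125 − 0) = +0.002800
Flow direction (−∇h) has components (+0.0003750 E, -0.002800 N).
Azimuth = atan2(E, N) = atan2(+0.0003750, -0.002800) = 172.4° ≈ 172°.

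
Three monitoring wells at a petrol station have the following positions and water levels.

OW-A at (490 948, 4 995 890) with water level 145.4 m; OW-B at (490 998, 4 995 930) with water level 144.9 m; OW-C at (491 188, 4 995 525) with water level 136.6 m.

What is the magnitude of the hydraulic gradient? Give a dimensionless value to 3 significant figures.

Taking OW-A as reference: OW-B−OW-A = (50, 40, -0.5); OW-C−OW-A = (240, -365, -8.8).
Solve a·Δx + b·Δy = Δh: det = 50·(-365) − 240·40 = -27850.
∂h/∂x = [(-0.5)·(-365) − (-8.8)·40] / -27850 = -0.01919
∂h/∂y = [50·(-8.8) − 240·(-0.5)] / -27850 = +0.01149
|∇h| = √(-0.01919² + 0.01149²) = 0.02237

0.0224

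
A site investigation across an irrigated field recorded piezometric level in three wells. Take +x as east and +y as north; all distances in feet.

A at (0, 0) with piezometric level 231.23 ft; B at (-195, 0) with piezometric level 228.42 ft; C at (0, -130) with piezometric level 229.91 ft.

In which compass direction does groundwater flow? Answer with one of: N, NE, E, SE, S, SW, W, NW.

SW

∂h/∂x = (228.42 − 231.23) / (-195 − 0) = +0.01441
∂h/∂y = (229.91 − 231.23) / (-130 − 0) = +0.01015
Flow = −∇h = (-0.01441 east, -0.01015 north), which points southwest.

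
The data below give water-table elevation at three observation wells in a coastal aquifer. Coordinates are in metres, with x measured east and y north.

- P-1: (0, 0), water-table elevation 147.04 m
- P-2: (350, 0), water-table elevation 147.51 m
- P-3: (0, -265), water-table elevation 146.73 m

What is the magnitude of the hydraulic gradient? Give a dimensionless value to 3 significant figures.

0.00178

∂h/∂x = (147.51 − 147.04) / (350 − 0) = +0.001343
∂h/∂y = (146.73 − 147.04) / (-265 − 0) = +0.001170
|∇h| = √(0.001343² + 0.001170²) = 0.001781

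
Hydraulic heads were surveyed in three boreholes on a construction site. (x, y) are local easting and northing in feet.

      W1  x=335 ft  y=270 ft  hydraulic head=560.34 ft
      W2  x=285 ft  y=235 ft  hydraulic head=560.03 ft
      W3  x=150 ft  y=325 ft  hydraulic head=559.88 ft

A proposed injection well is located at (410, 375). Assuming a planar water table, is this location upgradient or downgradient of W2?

Differences from W1: to W2 (Δx, Δy, Δh) = (-50, -35, -0.31); to W3 = (-185, 55, -0.46).
Solve a·Δx + b·Δy = Δh: det = (-50)·55 − (-185)·(-35) = -9225.
∂h/∂x = [(-0.31)·55 − (-0.46)·(-35)] / -9225 = +0.003593
∂h/∂y = [(-50)·(-0.46) − (-185)·(-0.31)] / -9225 = +0.003724
Head at (410, 375) = 560.34 + (+0.003593)·(75) + (+0.003724)·(105) = 561.00 ft.
That is higher than the 560.03 ft at W2, so the point is upgradient.

upgradient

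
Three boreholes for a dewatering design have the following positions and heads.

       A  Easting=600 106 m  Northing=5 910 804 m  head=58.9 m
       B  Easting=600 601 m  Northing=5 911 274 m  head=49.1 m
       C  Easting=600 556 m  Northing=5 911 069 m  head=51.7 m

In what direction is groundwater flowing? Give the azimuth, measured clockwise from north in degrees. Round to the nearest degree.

Taking A as reference: B−A = (495, 470, -9.8); C−A = (450, 265, -7.2).
Solve a·Δx + b·Δy = Δh: det = 495·265 − 450·470 = -80325.
∂h/∂x = [(-9.8)·265 − (-7.2)·470] / -80325 = -0.009798
∂h/∂y = [495·(-7.2) − 450·(-9.8)] / -80325 = -0.01053
Flow direction (−∇h) has components (+0.009798 E, +0.01053 N).
Azimuth = atan2(E, N) = atan2(+0.009798, +0.01053) = 42.9° ≈ 043°.

043°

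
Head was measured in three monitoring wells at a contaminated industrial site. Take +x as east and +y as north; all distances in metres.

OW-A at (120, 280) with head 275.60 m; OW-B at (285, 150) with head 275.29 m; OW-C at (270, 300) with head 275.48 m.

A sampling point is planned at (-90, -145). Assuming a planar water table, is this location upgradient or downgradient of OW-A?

Differences from OW-A: to OW-B (Δx, Δy, Δh) = (165, -130, -0.31); to OW-C = (150, 20, -0.12).
Determinant of the coordinate differences = 165·20 − 150·(-130) = 22800.
∂h/∂x = [(-0.31)·20 − (-0.12)·(-130)] / 22800 = -0.0009561
∂h/∂y = [165·(-0.12) − 150·(-0.31)] / 22800 = +0.001171
Head at (-90, -145) = 275.60 + (-0.0009561)·(-210) + (+0.001171)·(-425) = 275.30 m.
That is lower than the 275.60 m at OW-A, so the point is downgradient.

downgradient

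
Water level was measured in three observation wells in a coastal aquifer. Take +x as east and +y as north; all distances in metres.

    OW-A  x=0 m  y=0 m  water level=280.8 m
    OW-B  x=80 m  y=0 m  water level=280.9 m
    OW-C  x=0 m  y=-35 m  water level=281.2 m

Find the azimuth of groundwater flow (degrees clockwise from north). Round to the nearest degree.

∂h/∂x = (280.9 − 280.8) / (80 − 0) = +0.001250
∂h/∂y = (281.2 − 280.8) / (-35 − 0) = -0.01143
Flow direction (−∇h) has components (-0.001250 E, +0.01143 N).
Azimuth = atan2(E, N) = atan2(-0.001250, +0.01143) = 353.8° ≈ 354°.

354°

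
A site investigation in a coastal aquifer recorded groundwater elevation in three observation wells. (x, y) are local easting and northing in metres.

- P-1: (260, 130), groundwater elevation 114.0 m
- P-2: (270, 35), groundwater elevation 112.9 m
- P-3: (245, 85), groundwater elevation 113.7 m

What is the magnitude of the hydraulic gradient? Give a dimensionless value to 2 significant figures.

0.015

Three-point gradient (reference P-1): Δ to P-2 = (10, -95, -1.1), Δ to P-3 = (-15, -45, -0.3).
∂h/∂x = -0.01120, ∂h/∂y = +0.01040 (det = -1875).
|∇h| = √(-0.01120² + 0.01040²) = 0.01528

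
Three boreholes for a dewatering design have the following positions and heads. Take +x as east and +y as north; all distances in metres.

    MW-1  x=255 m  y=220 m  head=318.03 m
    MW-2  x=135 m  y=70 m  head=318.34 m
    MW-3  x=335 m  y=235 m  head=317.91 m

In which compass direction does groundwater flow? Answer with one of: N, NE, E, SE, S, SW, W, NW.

With h = a·x + b·y + c and MW-1 as origin, the differences give:
  (-120)·a + (-150)·b = +0.31
  80·a + 15·b = -0.12
Eliminate b (×15 and ×(-150), subtract): 10200·a = -13.350 → a = ∂h/∂x = -0.001309
Back-substitute: b = ∂h/∂y = -0.001020.
Flow = −∇h = (+0.001309 east, +0.001020 north), which points northeast.

NE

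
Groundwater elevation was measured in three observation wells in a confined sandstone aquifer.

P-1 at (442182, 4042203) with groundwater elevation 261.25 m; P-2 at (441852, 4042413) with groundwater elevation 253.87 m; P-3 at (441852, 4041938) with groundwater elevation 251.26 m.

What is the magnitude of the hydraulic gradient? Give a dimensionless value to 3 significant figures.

Differences from P-1: to P-2 (Δx, Δy, Δh) = (-330, 210, -7.38); to P-3 = (-330, -265, -9.99).
Determinant of the coordinate differences = (-330)·(-265) − (-330)·210 = 156750.
∂h/∂x = [(-7.38)·(-265) − (-9.99)·210] / 156750 = +0.02586
∂h/∂y = [(-330)·(-9.99) − (-330)·(-7.38)] / 156750 = +0.005495
|∇h| = √(0.02586² + 0.005495²) = 0.02644

0.0264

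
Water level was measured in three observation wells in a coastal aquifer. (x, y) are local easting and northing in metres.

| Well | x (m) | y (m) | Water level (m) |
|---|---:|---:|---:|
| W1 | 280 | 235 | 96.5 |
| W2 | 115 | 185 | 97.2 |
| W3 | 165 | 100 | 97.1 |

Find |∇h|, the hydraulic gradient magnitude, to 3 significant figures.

0.00406

Taking W1 as reference: W2−W1 = (-165, -50, +0.7); W3−W1 = (-115, -135, +0.6).
Determinant of the coordinate differences = (-165)·(-135) − (-115)·(-50) = 16525.
∂h/∂x = [(+0.7)·(-135) − (+0.6)·(-50)] / 16525 = -0.003903
∂h/∂y = [(-165)·(+0.6) − (-115)·(+0.7)] / 16525 = -0.001120
|∇h| = √(-0.003903² + -0.001120²) = 0.004061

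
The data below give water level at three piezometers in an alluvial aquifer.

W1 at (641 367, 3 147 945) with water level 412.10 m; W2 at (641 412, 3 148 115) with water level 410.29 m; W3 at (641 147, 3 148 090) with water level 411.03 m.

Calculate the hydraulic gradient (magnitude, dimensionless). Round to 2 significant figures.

0.010

Taking W1 as reference: W2−W1 = (45, 170, -1.81); W3−W1 = (-220, 145, -1.07).
Determinant of the coordinate differences = 45·145 − (-220)·170 = 43925.
∂h/∂x = [(-1.81)·145 − (-1.07)·170] / 43925 = -0.001834
∂h/∂y = [45·(-1.07) − (-220)·(-1.81)] / 43925 = -0.01016
|∇h| = √(-0.001834² + -0.01016²) = 0.01032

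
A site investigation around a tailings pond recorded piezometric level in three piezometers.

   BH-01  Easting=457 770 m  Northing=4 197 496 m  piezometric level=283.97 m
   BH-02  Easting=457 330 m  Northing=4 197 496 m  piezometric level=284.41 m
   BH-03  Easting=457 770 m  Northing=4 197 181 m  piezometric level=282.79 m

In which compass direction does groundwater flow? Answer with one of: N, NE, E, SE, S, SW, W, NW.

∂h/∂x = (284.41 − 283.97) / (457330 − 457770) = -0.0010000
∂h/∂y = (282.79 − 283.97) / (4197181 − 4197496) = +0.003746
Flow = −∇h = (+0.0010000 east, -0.003746 north), which points south.

S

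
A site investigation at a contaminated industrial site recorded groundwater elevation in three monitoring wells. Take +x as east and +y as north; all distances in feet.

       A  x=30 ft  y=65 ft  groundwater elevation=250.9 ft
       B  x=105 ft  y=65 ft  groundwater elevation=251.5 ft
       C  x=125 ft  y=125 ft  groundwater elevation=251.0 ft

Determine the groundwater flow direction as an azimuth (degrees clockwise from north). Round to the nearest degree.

Three-point gradient (reference A): Δ to B = (75, 0, +0.6), Δ to C = (95, 60, +0.1).
∂h/∂x = +0.008000, ∂h/∂y = -0.01100 (det = 4500).
Flow direction (−∇h) has components (-0.008000 E, +0.01100 N).
Azimuth = atan2(E, N) = atan2(-0.008000, +0.01100) = 324.0° ≈ 324°.

324°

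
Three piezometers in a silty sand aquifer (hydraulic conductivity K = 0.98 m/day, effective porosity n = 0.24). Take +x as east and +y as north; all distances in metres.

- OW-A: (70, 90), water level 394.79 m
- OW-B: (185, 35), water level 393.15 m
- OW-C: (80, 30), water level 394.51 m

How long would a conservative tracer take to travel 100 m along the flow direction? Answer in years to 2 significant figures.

Taking OW-A as reference: OW-B−OW-A = (115, -55, -1.64); OW-C−OW-A = (10, -60, -0.28).
Solve a·Δx + b·Δy = Δh: det = 115·(-60) − 10·(-55) = -6350.
∂h/∂x = [(-1.64)·(-60) − (-0.28)·(-55)] / -6350 = -0.01307
∂h/∂y = [115·(-0.28) − 10·(-1.64)] / -6350 = +0.002488
|∇h| = √(-0.01307² + 0.002488²) = 0.0133
Seepage velocity v = K·i/n = 0.98 × 0.0133 / 0.24 = 0.05431 m/day.
t = 100 / 0.05431 = 1841 days = 5.04 years.

5.0 years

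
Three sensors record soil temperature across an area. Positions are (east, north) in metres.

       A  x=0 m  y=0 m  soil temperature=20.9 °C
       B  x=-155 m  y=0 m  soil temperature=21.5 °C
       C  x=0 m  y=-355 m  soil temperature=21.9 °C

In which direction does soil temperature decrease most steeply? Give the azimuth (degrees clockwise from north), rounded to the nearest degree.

054°

∂T/∂x = (21.5 − 20.9) / (-155 − 0) = -0.003871
∂T/∂y = (21.9 − 20.9) / (-355 − 0) = -0.002817
Steepest decrease is along −∇f: components (+0.003871 E, +0.002817 N).
Azimuth = atan2(+0.003871, +0.002817) = 54.0° ≈ 054°.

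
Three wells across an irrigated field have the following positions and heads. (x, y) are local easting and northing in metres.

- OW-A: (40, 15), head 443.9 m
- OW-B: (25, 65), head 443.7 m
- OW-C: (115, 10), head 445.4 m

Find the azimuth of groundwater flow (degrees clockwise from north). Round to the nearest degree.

264°

Differences from OW-A: to OW-B (Δx, Δy, Δh) = (-15, 50, -0.2); to OW-C = (75, -5, +1.5).
Determinant of the coordinate differences = (-15)·(-5) − 75·50 = -3675.
∂h/∂x = [(-0.2)·(-5) − (+1.5)·50] / -3675 = +0.02014
∂h/∂y = [(-15)·(+1.5) − 75·(-0.2)] / -3675 = +0.002041
Flow direction (−∇h) has components (-0.02014 E, -0.002041 N).
Azimuth = atan2(E, N) = atan2(-0.02014, -0.002041) = 264.2° ≈ 264°.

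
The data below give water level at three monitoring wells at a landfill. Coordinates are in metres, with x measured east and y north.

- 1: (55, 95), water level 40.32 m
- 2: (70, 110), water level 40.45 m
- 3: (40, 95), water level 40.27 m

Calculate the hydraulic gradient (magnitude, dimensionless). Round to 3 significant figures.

Taking 1 as reference: 2−1 = (15, 15, +0.13); 3−1 = (-15, 0, -0.05).
Solve a·Δx + b·Δy = Δh: det = 15·0 − (-15)·15 = 225.
∂h/∂x = [(+0.13)·0 − (-0.05)·15] / 225 = +0.003333
∂h/∂y = [15·(-0.05) − (-15)·(+0.13)] / 225 = +0.005333
|∇h| = √(0.003333² + 0.005333²) = 0.006289

0.00629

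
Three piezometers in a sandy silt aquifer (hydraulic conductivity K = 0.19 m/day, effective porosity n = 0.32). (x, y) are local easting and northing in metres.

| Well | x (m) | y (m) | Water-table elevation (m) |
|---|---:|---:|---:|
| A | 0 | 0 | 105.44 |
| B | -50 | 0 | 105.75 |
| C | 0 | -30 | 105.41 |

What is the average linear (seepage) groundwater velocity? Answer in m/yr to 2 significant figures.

1.4 m/yr

∂h/∂x = (105.75 − 105.44) / (-50 − 0) = -0.006200
∂h/∂y = (105.41 − 105.44) / (-30 − 0) = +0.001000
|∇h| = √(-0.006200² + 0.001000²) = 0.00628
Seepage velocity v = K·i/n = 0.19 × 0.00628 / 0.32 = 0.003729 m/day = 1.362 m/yr.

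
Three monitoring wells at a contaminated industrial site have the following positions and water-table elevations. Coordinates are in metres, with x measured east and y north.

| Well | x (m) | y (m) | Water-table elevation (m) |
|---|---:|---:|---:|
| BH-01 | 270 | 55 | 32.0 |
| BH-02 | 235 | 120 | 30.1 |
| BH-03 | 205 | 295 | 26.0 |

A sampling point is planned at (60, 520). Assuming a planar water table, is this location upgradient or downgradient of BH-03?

downgradient

Differences from BH-01: to BH-02 (Δx, Δy, Δh) = (-35, 65, -1.9); to BH-03 = (-65, 240, -6.0).
Solve a·Δx + b·Δy = Δh: det = (-35)·240 − (-65)·65 = -4175.
∂h/∂x = [(-1.9)·240 − (-6.0)·65] / -4175 = +0.01581
∂h/∂y = [(-35)·(-6.0) − (-65)·(-1.9)] / -4175 = -0.02072
Head at (60, 520) = 32.0 + (+0.01581)·(-210) + (-0.02072)·(465) = 19.05 m.
That is lower than the 26.0 m at BH-03, so the point is downgradient.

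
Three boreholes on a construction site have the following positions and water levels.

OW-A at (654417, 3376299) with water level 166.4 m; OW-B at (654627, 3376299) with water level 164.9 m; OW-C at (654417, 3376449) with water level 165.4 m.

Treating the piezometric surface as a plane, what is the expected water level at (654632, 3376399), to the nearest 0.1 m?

∂h/∂x = (164.9 − 166.4) / (654627 − 654417) = -0.007143
∂h/∂y = (165.4 − 166.4) / (3376449 − 3376299) = -0.006667
h(654632, 3376399) = 166.4 + (-0.007143)·(215) + (-0.006667)·(100) = 166.4 -1.536 -0.667 = 164.198 m.

164.2 m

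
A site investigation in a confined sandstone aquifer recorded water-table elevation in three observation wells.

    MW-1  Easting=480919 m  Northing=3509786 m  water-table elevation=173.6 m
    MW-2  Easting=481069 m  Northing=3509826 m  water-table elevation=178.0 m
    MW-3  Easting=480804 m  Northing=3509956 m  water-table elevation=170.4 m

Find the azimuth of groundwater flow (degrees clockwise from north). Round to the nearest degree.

268°

With h = a·x + b·y + c and MW-1 as origin, the differences give:
  150·a + 40·b = +4.4
  (-115)·a + 170·b = -3.2
Eliminate b (×170 and ×40, subtract): 30100·a = 876.00 → a = ∂h/∂x = +0.02910
Back-substitute: b = ∂h/∂y = +0.0008638.
Flow direction (−∇h) has components (-0.02910 E, -0.0008638 N).
Azimuth = atan2(E, N) = atan2(-0.02910, -0.0008638) = 268.3° ≈ 268°.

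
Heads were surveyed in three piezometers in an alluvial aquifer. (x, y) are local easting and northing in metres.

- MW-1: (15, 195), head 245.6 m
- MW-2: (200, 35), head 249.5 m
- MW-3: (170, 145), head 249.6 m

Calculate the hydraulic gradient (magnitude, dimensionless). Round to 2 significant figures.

0.030

Differences from MW-1: to MW-2 (Δx, Δy, Δh) = (185, -160, +3.9); to MW-3 = (155, -50, +4.0).
Solve a·Δx + b·Δy = Δh: det = 185·(-50) − 155·(-160) = 15550.
∂h/∂x = [(+3.9)·(-50) − (+4.0)·(-160)] / 15550 = +0.02862
∂h/∂y = [185·(+4.0) − 155·(+3.9)] / 15550 = +0.008714
|∇h| = √(0.02862² + 0.008714²) = 0.02992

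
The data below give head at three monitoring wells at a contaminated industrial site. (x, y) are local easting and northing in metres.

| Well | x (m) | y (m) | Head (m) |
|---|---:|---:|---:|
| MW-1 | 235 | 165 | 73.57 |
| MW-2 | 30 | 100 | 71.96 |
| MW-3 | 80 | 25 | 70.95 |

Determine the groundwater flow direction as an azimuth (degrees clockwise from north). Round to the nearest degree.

191°

With h = a·x + b·y + c and MW-1 as origin, the differences give:
  (-205)·a + (-65)·b = -1.61
  (-155)·a + (-140)·b = -2.62
Eliminate b (×(-140) and ×(-65), subtract): 18625·a = 55.100 → a = ∂h/∂x = +0.002958
Back-substitute: b = ∂h/∂y = +0.01544.
Flow direction (−∇h) has components (-0.002958 E, -0.01544 N).
Azimuth = atan2(E, N) = atan2(-0.002958, -0.01544) = 190.8° ≈ 191°.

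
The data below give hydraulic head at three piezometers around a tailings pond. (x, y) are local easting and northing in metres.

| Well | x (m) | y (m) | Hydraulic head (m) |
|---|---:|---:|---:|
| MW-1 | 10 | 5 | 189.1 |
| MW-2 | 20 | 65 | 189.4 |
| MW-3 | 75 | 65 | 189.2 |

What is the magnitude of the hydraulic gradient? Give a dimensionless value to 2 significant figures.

Three-point gradient (reference MW-1): Δ to MW-2 = (10, 60, +0.3), Δ to MW-3 = (65, 60, +0.1).
∂h/∂x = -0.003636, ∂h/∂y = +0.005606 (det = -3300).
|∇h| = √(-0.003636² + 0.005606²) = 0.006682

0.0067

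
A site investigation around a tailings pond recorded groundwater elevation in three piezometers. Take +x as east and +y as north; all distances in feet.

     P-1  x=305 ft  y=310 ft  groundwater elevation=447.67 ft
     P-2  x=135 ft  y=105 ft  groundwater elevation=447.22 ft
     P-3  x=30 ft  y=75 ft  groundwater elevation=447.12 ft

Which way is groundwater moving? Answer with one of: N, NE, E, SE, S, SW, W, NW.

With h = a·x + b·y + c and P-1 as origin, the differences give:
  (-170)·a + (-205)·b = -0.45
  (-275)·a + (-235)·b = -0.55
Eliminate b (×(-235) and ×(-205), subtract): -16425·a = -7.000 → a = ∂h/∂x = +0.0004262
Back-substitute: b = ∂h/∂y = +0.001842.
Flow = −∇h = (-0.0004262 east, -0.001842 north), which points south.

S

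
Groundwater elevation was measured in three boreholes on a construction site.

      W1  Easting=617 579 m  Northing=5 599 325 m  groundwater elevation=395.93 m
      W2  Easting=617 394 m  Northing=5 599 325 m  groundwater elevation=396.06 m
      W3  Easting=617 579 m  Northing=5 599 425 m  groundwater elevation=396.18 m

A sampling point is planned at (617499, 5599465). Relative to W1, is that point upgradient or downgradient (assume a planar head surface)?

∂h/∂x = (396.06 − 395.93) / (617394 − 617579) = -0.0007027
∂h/∂y = (396.18 − 395.93) / (5599425 − 5599325) = +0.002500
Head at (617499, 5599465) = 395.93 + (-0.0007027)·(-80) + (+0.002500)·(140) = 396.34 m.
That is higher than the 395.93 m at W1, so the point is upgradient.

upgradient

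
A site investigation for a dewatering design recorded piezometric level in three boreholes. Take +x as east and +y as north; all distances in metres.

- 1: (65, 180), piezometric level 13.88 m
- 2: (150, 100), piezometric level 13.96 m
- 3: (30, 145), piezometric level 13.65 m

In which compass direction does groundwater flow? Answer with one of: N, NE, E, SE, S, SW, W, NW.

Differences from 1: to 2 (Δx, Δy, Δh) = (85, -80, +0.08); to 3 = (-35, -35, -0.23).
Determinant of the coordinate differences = 85·(-35) − (-35)·(-80) = -5775.
∂h/∂x = [(+0.08)·(-35) − (-0.23)·(-80)] / -5775 = +0.003671
∂h/∂y = [85·(-0.23) − (-35)·(+0.08)] / -5775 = +0.002900
Flow = −∇h = (-0.003671 east, -0.002900 north), which points southwest.

SW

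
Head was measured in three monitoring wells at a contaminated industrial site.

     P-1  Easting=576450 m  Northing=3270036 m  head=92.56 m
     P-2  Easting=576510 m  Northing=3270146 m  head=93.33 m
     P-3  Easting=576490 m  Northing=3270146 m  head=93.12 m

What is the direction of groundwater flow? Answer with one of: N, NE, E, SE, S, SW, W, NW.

Differences from P-1: to P-2 (Δx, Δy, Δh) = (60, 110, +0.77); to P-3 = (40, 110, +0.56).
Solve a·Δx + b·Δy = Δh: det = 60·110 − 40·110 = 2200.
∂h/∂x = [(+0.77)·110 − (+0.56)·110] / 2200 = +0.01050
∂h/∂y = [60·(+0.56) − 40·(+0.77)] / 2200 = +0.001273
Flow = −∇h = (-0.01050 east, -0.001273 north), which points west.

W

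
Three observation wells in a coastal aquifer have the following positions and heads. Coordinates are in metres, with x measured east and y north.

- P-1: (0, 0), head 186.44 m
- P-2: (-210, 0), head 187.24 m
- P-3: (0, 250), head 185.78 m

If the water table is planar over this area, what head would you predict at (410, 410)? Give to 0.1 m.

∂h/∂x = (187.24 − 186.44) / (-210 − 0) = -0.003810
∂h/∂y = (185.78 − 186.44) / (250 − 0) = -0.002640
h(410, 410) = 186.44 + (-0.003810)·(410) + (-0.002640)·(410) = 186.44 -1.562 -1.082 = 183.796 m.

183.8 m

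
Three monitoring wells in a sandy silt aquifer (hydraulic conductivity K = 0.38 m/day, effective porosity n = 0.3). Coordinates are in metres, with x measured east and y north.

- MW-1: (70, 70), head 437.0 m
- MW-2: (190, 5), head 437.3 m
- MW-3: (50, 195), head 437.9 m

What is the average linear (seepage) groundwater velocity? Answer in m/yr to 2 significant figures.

5.0 m/yr

Differences from MW-1: to MW-2 (Δx, Δy, Δh) = (120, -65, +0.3); to MW-3 = (-20, 125, +0.9).
Determinant of the coordinate differences = 120·125 − (-20)·(-65) = 13700.
∂h/∂x = [(+0.3)·125 − (+0.9)·(-65)] / 13700 = +0.007007
∂h/∂y = [120·(+0.9) − (-20)·(+0.3)] / 13700 = +0.008321
|∇h| = √(0.007007² + 0.008321²) = 0.01088
Seepage velocity v = K·i/n = 0.38 × 0.01088 / 0.3 = 0.01378 m/day = 5.033 m/yr.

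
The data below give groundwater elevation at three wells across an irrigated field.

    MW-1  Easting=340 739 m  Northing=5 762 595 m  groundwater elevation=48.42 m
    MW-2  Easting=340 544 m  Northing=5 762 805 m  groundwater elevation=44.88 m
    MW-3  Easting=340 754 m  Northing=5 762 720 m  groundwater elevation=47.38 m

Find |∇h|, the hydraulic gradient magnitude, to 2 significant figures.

0.012

Three-point gradient (reference MW-1): Δ to MW-2 = (-195, 210, -3.54), Δ to MW-3 = (15, 125, -1.04).
∂h/∂x = +0.008142, ∂h/∂y = -0.009297 (det = -27525).
|∇h| = √(0.008142² + -0.009297²) = 0.01236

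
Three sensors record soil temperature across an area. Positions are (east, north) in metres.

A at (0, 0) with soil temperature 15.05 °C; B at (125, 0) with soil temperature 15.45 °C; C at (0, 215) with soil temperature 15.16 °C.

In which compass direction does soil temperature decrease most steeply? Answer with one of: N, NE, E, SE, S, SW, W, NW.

W

∂T/∂x = (15.45 − 15.05) / (125 − 0) = +0.003200
∂T/∂y = (15.16 − 15.05) / (215 − 0) = +0.0005116
Steepest decrease is along −∇f = (-0.003200 E, -0.0005116 N) → west.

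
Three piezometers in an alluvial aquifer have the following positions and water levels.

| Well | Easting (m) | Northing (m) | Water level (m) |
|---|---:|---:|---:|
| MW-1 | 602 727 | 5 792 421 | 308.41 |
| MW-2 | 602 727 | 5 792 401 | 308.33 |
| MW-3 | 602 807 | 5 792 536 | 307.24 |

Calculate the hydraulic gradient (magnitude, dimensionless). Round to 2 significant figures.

0.021

Taking MW-1 as reference: MW-2−MW-1 = (0, -20, -0.08); MW-3−MW-1 = (80, 115, -1.17).
Solve a·Δx + b·Δy = Δh: det = 0·115 − 80·(-20) = 1600.
∂h/∂x = [(-0.08)·115 − (-1.17)·(-20)] / 1600 = -0.02038
∂h/∂y = [0·(-1.17) − 80·(-0.08)] / 1600 = +0.004000
|∇h| = √(-0.02038² + 0.004000²) = 0.02077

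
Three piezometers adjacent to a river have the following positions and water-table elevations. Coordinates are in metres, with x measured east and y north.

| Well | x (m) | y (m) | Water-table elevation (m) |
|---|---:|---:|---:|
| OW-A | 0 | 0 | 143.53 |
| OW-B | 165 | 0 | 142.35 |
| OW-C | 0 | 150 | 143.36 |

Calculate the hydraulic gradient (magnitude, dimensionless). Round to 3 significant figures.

0.00724

∂h/∂x = (142.35 − 143.53) / (165 − 0) = -0.007152
∂h/∂y = (143.36 − 143.53) / (150 − 0) = -0.001133
|∇h| = √(-0.007152² + -0.001133²) = 0.007241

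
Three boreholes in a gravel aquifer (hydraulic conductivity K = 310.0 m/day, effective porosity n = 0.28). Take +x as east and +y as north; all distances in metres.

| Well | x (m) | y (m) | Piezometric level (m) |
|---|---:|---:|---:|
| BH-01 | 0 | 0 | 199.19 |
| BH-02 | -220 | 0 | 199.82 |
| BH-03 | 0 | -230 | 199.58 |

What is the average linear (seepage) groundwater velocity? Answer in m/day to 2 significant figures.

3.7 m/day

∂h/∂x = (199.82 − 199.19) / (-220 − 0) = -0.002864
∂h/∂y = (199.58 − 199.19) / (-230 − 0) = -0.001696
|∇h| = √(-0.002864² + -0.001696²) = 0.003328
Seepage velocity v = K·i/n = 310.0 × 0.003328 / 0.28 = 3.685 m/day.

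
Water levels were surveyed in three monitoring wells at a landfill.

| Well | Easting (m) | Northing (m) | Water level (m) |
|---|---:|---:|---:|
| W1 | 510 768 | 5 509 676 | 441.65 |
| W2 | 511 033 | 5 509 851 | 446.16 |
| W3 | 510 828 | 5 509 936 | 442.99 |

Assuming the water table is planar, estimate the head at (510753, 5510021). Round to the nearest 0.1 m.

441.9 m

Taking W1 as reference: W2−W1 = (265, 175, +4.51); W3−W1 = (60, 260, +1.34).
Solve a·Δx + b·Δy = Δh: det = 265·260 − 60·175 = 58400.
∂h/∂x = [(+4.51)·260 − (+1.34)·175] / 58400 = +0.01606
∂h/∂y = [265·(+1.34) − 60·(+4.51)] / 58400 = +0.001447
h(510753, 5510021) = 441.65 + (+0.01606)·(-15) + (+0.001447)·(345) = 441.65 -0.241 +0.499 = 441.908 m.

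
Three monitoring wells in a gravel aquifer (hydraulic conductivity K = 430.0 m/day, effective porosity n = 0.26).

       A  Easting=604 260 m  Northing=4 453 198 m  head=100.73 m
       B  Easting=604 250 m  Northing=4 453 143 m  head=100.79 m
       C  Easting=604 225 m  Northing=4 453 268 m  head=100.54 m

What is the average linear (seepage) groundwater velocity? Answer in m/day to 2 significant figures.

Three-point gradient (reference A): Δ to B = (-10, -55, +0.06), Δ to C = (-35, 70, -0.19).
∂h/∂x = +0.002381, ∂h/∂y = -0.001524 (det = -2625).
|∇h| = √(0.002381² + -0.001524²) = 0.002827
Seepage velocity v = K·i/n = 430.0 × 0.002827 / 0.26 = 4.675 m/day.

4.7 m/day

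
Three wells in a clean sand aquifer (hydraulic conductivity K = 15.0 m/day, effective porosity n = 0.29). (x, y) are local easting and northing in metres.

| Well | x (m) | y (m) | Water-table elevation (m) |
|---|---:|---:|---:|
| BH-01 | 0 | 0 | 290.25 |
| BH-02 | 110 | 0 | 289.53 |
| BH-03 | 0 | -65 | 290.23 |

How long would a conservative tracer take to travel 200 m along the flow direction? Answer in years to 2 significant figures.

1.6 years

∂h/∂x = (289.53 − 290.25) / (110 − 0) = -0.006545
∂h/∂y = (290.23 − 290.25) / (-65 − 0) = +0.0003077
|∇h| = √(-0.006545² + 0.0003077²) = 0.006552
Seepage velocity v = K·i/n = 15.0 × 0.006552 / 0.29 = 0.3389 m/day.
t = 200 / 0.3389 = 590.1 days = 1.62 years.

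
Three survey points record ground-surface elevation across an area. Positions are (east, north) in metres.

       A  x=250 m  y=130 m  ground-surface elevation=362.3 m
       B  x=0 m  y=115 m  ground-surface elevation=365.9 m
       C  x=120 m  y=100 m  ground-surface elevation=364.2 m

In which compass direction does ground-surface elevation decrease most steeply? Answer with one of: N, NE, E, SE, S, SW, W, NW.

E

Differences from A: to B (Δx, Δy, Δh) = (-250, -15, +3.6); to C = (-130, -30, +1.9).
Determinant of the coordinate differences = (-250)·(-30) − (-130)·(-15) = 5550.
∂z/∂x = [(+3.6)·(-30) − (+1.9)·(-15)] / 5550 = -0.01432
∂z/∂y = [(-250)·(+1.9) − (-130)·(+3.6)] / 5550 = -0.001261
Steepest decrease is along −∇f = (+0.01432 E, +0.001261 N) → east.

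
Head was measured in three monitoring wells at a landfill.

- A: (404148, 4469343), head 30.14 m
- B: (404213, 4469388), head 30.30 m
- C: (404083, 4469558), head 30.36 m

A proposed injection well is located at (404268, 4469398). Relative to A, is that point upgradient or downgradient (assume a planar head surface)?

Three-point gradient (reference A): Δ to B = (65, 45, +0.16), Δ to C = (-65, 215, +0.22).
∂h/∂x = +0.001450, ∂h/∂y = +0.001462 (det = 16900).
Head at (404268, 4469398) = 30.14 + (+0.001450)·(120) + (+0.001462)·(55) = 30.39 m.
That is higher than the 30.14 m at A, so the point is upgradient.

upgradient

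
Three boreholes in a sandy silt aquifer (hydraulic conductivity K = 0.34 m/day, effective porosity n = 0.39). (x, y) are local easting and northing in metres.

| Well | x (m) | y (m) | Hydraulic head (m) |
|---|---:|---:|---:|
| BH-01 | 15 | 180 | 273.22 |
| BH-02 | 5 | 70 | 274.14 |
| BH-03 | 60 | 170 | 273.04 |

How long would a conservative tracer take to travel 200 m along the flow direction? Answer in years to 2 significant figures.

Differences from BH-01: to BH-02 (Δx, Δy, Δh) = (-10, -110, +0.92); to BH-03 = (45, -10, -0.18).
Solve a·Δx + b·Δy = Δh: det = (-10)·(-10) − 45·(-110) = 5050.
∂h/∂x = [(+0.92)·(-10) − (-0.18)·(-110)] / 5050 = -0.005743
∂h/∂y = [(-10)·(-0.18) − 45·(+0.92)] / 5050 = -0.007842
|∇h| = √(-0.005743² + -0.007842²) = 0.00972
Seepage velocity v = K·i/n = 0.34 × 0.00972 / 0.39 = 0.008474 m/day.
t = 200 / 0.008474 = 2.36e+04 days = 64.6 years.

65 years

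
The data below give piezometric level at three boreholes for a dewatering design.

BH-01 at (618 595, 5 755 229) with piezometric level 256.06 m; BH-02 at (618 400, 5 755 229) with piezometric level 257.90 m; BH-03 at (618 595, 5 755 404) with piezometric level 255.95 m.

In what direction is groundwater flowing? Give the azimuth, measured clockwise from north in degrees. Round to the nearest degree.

086°

∂h/∂x = (257.90 − 256.06) / (618400 − 618595) = -0.009436
∂h/∂y = (255.95 − 256.06) / (5755404 − 5755229) = -0.0006286
Flow direction (−∇h) has components (+0.009436 E, +0.0006286 N).
Azimuth = atan2(E, N) = atan2(+0.009436, +0.0006286) = 86.2° ≈ 086°.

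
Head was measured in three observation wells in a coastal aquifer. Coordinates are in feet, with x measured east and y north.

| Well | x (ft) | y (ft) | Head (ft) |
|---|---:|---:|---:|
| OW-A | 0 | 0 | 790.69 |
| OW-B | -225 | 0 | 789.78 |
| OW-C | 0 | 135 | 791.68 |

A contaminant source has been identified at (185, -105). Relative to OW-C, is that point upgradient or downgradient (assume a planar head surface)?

∂h/∂x = (789.78 − 790.69) / (-225 − 0) = +0.004044
∂h/∂y = (791.68 − 790.69) / (135 − 0) = +0.007333
Head at (185, -105) = 790.69 + (+0.004044)·(185) + (+0.007333)·(-105) = 790.67 ft.
That is lower than the 791.68 ft at OW-C, so the point is downgradient.

downgradient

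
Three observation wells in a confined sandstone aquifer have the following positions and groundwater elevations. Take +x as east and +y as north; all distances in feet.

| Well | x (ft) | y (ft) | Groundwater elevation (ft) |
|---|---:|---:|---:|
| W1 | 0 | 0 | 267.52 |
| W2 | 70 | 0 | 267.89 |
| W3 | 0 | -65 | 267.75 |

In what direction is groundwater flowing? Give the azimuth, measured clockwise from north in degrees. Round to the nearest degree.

∂h/∂x = (267.89 − 267.52) / (70 − 0) = +0.005286
∂h/∂y = (267.75 − 267.52) / (-65 − 0) = -0.003538
Flow direction (−∇h) has components (-0.005286 E, +0.003538 N).
Azimuth = atan2(E, N) = atan2(-0.005286, +0.003538) = 303.8° ≈ 304°.

304°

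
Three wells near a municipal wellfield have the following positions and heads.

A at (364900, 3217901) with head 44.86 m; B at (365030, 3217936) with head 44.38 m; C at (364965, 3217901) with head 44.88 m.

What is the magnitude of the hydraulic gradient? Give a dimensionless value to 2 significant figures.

With h = a·x + b·y + c and A as origin, the differences give:
  130·a + 35·b = -0.48
  65·a + 0·b = +0.02
Eliminate b (×0 and ×35, subtract): -2275·a = -0.700 → a = ∂h/∂x = +0.0003077
Back-substitute: b = ∂h/∂y = -0.01486.
|∇h| = √(0.0003077² + -0.01486²) = 0.01486

0.015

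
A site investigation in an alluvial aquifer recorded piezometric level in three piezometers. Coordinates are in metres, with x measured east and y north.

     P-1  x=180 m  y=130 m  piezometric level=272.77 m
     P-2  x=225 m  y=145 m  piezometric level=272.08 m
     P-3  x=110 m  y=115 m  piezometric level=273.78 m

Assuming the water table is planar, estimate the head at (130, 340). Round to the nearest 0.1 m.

271.8 m

Differences from P-1: to P-2 (Δx, Δy, Δh) = (45, 15, -0.69); to P-3 = (-70, -15, +1.01).
Solve a·Δx + b·Δy = Δh: det = 45·(-15) − (-70)·15 = 375.
∂h/∂x = [(-0.69)·(-15) − (+1.01)·15] / 375 = -0.01280
∂h/∂y = [45·(+1.01) − (-70)·(-0.69)] / 375 = -0.007600
h(130, 340) = 272.77 + (-0.01280)·(-50) + (-0.007600)·(210) = 272.77 +0.640 -1.596 = 271.814 m.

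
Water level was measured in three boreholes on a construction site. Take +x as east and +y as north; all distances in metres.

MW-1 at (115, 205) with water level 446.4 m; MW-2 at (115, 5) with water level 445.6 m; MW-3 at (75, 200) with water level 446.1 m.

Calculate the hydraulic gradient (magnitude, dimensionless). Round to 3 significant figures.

0.00806

With h = a·x + b·y + c and MW-1 as origin, the differences give:
  0·a + (-200)·b = -0.8
  (-40)·a + (-5)·b = -0.3
Eliminate b (×(-5) and ×(-200), subtract): -8000·a = -56.00 → a = ∂h/∂x = +0.007000
Back-substitute: b = ∂h/∂y = +0.004000.
|∇h| = √(0.007000² + 0.004000²) = 0.008062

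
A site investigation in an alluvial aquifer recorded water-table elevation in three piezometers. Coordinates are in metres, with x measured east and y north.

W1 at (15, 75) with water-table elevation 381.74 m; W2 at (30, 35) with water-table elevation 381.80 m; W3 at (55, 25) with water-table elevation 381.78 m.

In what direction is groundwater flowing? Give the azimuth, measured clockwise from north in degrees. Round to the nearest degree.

Differences from W1: to W2 (Δx, Δy, Δh) = (15, -40, +0.06); to W3 = (40, -50, +0.04).
Solve a·Δx + b·Δy = Δh: det = 15·(-50) − 40·(-40) = 850.
∂h/∂x = [(+0.06)·(-50) − (+0.04)·(-40)] / 850 = -0.001647
∂h/∂y = [15·(+0.04) − 40·(+0.06)] / 850 = -0.002118
Flow direction (−∇h) has components (+0.001647 E, +0.002118 N).
Azimuth = atan2(E, N) = atan2(+0.001647, +0.002118) = 37.9° ≈ 038°.

038°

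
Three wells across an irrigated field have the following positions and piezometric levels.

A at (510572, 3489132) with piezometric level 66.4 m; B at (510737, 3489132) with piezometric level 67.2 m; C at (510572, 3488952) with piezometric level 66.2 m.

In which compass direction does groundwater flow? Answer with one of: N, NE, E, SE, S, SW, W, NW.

W

∂h/∂x = (67.2 − 66.4) / (510737 − 510572) = +0.004848
∂h/∂y = (66.2 − 66.4) / (3488952 − 3489132) = +0.001111
Flow = −∇h = (-0.004848 east, -0.001111 north), which points west.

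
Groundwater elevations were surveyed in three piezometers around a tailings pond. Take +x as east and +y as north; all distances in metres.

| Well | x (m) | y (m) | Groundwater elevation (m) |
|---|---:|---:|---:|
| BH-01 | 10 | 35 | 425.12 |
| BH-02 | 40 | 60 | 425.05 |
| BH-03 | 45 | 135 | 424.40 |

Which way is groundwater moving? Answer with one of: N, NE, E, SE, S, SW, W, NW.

NW

Taking BH-01 as reference: BH-02−BH-01 = (30, 25, -0.07); BH-03−BH-01 = (35, 100, -0.72).
Determinant of the coordinate differences = 30·100 − 35·25 = 2125.
∂h/∂x = [(-0.07)·100 − (-0.72)·25] / 2125 = +0.005176
∂h/∂y = [30·(-0.72) − 35·(-0.07)] / 2125 = -0.009012
Flow = −∇h = (-0.005176 east, +0.009012 north), which points northwest.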